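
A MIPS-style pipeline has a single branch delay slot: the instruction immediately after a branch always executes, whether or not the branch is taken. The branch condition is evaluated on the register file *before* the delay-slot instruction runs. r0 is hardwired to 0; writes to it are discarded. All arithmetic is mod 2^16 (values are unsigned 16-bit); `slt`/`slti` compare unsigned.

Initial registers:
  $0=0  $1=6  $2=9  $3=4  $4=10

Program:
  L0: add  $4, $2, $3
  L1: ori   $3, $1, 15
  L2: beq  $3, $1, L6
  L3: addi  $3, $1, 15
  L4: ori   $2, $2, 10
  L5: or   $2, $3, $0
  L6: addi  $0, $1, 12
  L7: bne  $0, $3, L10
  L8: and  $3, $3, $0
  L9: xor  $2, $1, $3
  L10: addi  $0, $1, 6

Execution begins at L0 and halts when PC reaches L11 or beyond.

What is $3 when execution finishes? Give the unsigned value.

0

  step pc=0: add  $4, $2, $3  regs=(0,6,9,4,13)
  step pc=1: ori   $3, $1, 15  regs=(0,6,9,15,13)
  step pc=2: beq  $3, $1, L6  cond=F  regs=(0,6,9,15,13)
  step pc=3: addi  $3, $1, 15  regs=(0,6,9,21,13)
  step pc=4: ori   $2, $2, 10  regs=(0,6,11,21,13)
  step pc=5: or   $2, $3, $0  regs=(0,6,21,21,13)
  step pc=6: addi  $0, $1, 12  regs=(0,6,21,21,13)
  step pc=7: bne  $0, $3, L10  cond=T  regs=(0,6,21,21,13)
  step pc=8: and  $3, $3, $0  regs=(0,6,21,0,13)
  step pc=10: addi  $0, $1, 6  regs=(0,6,21,0,13)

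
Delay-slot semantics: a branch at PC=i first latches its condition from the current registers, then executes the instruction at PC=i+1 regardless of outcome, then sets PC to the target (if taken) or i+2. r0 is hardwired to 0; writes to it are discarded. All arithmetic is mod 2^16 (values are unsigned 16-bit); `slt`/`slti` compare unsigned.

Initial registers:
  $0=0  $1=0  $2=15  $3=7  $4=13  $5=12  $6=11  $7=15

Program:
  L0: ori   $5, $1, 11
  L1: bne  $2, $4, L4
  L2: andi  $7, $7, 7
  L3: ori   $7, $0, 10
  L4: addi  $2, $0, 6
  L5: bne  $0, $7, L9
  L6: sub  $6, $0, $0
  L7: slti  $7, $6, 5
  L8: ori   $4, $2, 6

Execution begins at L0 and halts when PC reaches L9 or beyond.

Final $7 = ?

7

#0 ori   $5, $1, 11 ; 0/0/15/7/13/11/11/15
#1 bne  $2, $4, L4 ; 0/0/15/7/13/11/11/15 ; →target
#2 andi  $7, $7, 7 ; 0/0/15/7/13/11/11/7
#4 addi  $2, $0, 6 ; 0/0/6/7/13/11/11/7
#5 bne  $0, $7, L9 ; 0/0/6/7/13/11/11/7 ; →target
#6 sub  $6, $0, $0 ; 0/0/6/7/13/11/0/7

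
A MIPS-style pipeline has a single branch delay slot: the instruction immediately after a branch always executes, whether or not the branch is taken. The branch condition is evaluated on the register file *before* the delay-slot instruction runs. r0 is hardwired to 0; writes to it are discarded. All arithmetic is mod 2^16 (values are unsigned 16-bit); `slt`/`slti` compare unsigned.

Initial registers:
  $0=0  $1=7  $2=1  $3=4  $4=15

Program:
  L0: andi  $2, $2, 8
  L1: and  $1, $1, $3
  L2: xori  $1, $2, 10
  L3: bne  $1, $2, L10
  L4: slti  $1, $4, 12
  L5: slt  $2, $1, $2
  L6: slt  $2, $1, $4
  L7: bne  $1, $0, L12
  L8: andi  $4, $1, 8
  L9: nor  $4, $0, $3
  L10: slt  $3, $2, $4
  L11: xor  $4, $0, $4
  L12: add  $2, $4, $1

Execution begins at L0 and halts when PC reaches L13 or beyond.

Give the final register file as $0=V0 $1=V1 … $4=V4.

[0] andi  $2, $2, 8  →  {$0:0, $1:7, $2:0, $3:4, $4:15}
[1] and  $1, $1, $3  →  {$0:0, $1:4, $2:0, $3:4, $4:15}
[2] xori  $1, $2, 10  →  {$0:0, $1:10, $2:0, $3:4, $4:15}
[3] bne  $1, $2, L10  →  {$0:0, $1:10, $2:0, $3:4, $4:15}  ⟨branch taken⟩
[4] slti  $1, $4, 12  →  {$0:0, $1:0, $2:0, $3:4, $4:15}
[10] slt  $3, $2, $4  →  {$0:0, $1:0, $2:0, $3:1, $4:15}
[11] xor  $4, $0, $4  →  {$0:0, $1:0, $2:0, $3:1, $4:15}
[12] add  $2, $4, $1  →  {$0:0, $1:0, $2:15, $3:1, $4:15}

$0=0 $1=0 $2=15 $3=1 $4=15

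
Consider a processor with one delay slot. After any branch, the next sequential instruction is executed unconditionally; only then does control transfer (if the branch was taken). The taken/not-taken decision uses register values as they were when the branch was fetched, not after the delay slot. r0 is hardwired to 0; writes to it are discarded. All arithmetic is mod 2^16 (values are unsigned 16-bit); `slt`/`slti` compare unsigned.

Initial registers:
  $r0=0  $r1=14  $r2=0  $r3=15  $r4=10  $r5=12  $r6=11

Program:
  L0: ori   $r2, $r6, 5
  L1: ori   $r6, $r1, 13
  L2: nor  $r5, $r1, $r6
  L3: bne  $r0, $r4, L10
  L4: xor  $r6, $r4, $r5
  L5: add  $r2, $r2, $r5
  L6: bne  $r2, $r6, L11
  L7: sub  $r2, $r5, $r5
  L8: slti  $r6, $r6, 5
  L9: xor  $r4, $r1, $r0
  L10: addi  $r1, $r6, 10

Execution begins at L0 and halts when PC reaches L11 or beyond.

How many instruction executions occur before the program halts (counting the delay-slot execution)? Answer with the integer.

#0 ori   $r2, $r6, 5 ; 0/14/15/15/10/12/11
#1 ori   $r6, $r1, 13 ; 0/14/15/15/10/12/15
#2 nor  $r5, $r1, $r6 ; 0/14/15/15/10/65520/15
#3 bne  $r0, $r4, L10 ; 0/14/15/15/10/65520/15 ; →target
#4 xor  $r6, $r4, $r5 ; 0/14/15/15/10/65520/65530
#10 addi  $r1, $r6, 10 ; 0/4/15/15/10/65520/65530

6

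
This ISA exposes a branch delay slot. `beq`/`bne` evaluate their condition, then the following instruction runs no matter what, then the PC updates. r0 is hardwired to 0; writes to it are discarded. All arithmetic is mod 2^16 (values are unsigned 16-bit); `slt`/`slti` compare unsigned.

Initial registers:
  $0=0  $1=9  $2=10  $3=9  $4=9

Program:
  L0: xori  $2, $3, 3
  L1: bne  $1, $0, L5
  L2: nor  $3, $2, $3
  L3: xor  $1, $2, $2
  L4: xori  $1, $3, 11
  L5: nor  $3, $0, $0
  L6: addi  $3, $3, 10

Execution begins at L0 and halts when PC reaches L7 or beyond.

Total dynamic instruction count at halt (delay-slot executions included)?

[0] xori  $2, $3, 3  →  {$0:0, $1:9, $2:10, $3:9, $4:9}
[1] bne  $1, $0, L5  →  {$0:0, $1:9, $2:10, $3:9, $4:9}  ⟨branch taken⟩
[2] nor  $3, $2, $3  →  {$0:0, $1:9, $2:10, $3:65524, $4:9}
[5] nor  $3, $0, $0  →  {$0:0, $1:9, $2:10, $3:65535, $4:9}
[6] addi  $3, $3, 10  →  {$0:0, $1:9, $2:10, $3:9, $4:9}

5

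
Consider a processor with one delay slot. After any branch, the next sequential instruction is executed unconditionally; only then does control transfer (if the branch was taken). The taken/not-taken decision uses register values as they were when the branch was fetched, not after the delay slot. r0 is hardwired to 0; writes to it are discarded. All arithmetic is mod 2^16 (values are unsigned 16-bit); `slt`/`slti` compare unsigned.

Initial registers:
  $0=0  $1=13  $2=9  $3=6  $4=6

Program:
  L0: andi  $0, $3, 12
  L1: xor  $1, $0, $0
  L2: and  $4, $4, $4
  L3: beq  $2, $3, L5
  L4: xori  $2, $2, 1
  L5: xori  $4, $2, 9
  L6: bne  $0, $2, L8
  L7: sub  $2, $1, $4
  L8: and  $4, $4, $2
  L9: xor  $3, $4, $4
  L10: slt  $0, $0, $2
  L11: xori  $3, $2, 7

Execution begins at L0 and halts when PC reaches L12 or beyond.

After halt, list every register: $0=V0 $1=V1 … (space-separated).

$0=0 $1=0 $2=65535 $3=65528 $4=1

  step pc=0: andi  $0, $3, 12  regs=(0,13,9,6,6)
  step pc=1: xor  $1, $0, $0  regs=(0,0,9,6,6)
  step pc=2: and  $4, $4, $4  regs=(0,0,9,6,6)
  step pc=3: beq  $2, $3, L5  cond=F  regs=(0,0,9,6,6)
  step pc=4: xori  $2, $2, 1  regs=(0,0,8,6,6)
  step pc=5: xori  $4, $2, 9  regs=(0,0,8,6,1)
  step pc=6: bne  $0, $2, L8  cond=T  regs=(0,0,8,6,1)
  step pc=7: sub  $2, $1, $4  regs=(0,0,65535,6,1)
  step pc=8: and  $4, $4, $2  regs=(0,0,65535,6,1)
  step pc=9: xor  $3, $4, $4  regs=(0,0,65535,0,1)
  step pc=10: slt  $0, $0, $2  regs=(0,0,65535,0,1)
  step pc=11: xori  $3, $2, 7  regs=(0,0,65535,65528,1)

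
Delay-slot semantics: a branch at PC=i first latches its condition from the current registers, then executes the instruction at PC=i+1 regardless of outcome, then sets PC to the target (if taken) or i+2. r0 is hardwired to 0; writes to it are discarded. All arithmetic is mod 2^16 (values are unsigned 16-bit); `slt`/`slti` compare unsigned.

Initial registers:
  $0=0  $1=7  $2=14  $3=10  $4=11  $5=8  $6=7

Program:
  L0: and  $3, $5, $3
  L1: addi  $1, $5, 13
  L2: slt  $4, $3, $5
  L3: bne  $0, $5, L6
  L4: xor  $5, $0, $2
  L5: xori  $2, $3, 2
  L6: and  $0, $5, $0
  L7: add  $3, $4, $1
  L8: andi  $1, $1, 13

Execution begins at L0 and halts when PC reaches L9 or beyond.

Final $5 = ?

  step pc=0: and  $3, $5, $3  regs=(0,7,14,8,11,8,7)
  step pc=1: addi  $1, $5, 13  regs=(0,21,14,8,11,8,7)
  step pc=2: slt  $4, $3, $5  regs=(0,21,14,8,0,8,7)
  step pc=3: bne  $0, $5, L6  cond=T  regs=(0,21,14,8,0,8,7)
  step pc=4: xor  $5, $0, $2  regs=(0,21,14,8,0,14,7)
  step pc=6: and  $0, $5, $0  regs=(0,21,14,8,0,14,7)
  step pc=7: add  $3, $4, $1  regs=(0,21,14,21,0,14,7)
  step pc=8: andi  $1, $1, 13  regs=(0,5,14,21,0,14,7)

14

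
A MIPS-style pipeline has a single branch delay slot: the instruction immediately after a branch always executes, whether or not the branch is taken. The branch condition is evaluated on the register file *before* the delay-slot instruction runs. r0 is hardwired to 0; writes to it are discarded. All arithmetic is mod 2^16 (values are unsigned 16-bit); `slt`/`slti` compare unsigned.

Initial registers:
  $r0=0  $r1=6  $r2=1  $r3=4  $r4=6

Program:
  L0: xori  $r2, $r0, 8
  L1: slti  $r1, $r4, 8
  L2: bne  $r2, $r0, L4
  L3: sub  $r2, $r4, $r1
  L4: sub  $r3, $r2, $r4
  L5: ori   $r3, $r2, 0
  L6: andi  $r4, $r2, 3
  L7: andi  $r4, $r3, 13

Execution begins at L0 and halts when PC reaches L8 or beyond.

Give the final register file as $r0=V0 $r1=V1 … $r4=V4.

#0 xori  $r2, $r0, 8 ; 0/6/8/4/6
#1 slti  $r1, $r4, 8 ; 0/1/8/4/6
#2 bne  $r2, $r0, L4 ; 0/1/8/4/6 ; →target
#3 sub  $r2, $r4, $r1 ; 0/1/5/4/6
#4 sub  $r3, $r2, $r4 ; 0/1/5/65535/6
#5 ori   $r3, $r2, 0 ; 0/1/5/5/6
#6 andi  $r4, $r2, 3 ; 0/1/5/5/1
#7 andi  $r4, $r3, 13 ; 0/1/5/5/5

$r0=0 $r1=1 $r2=5 $r3=5 $r4=5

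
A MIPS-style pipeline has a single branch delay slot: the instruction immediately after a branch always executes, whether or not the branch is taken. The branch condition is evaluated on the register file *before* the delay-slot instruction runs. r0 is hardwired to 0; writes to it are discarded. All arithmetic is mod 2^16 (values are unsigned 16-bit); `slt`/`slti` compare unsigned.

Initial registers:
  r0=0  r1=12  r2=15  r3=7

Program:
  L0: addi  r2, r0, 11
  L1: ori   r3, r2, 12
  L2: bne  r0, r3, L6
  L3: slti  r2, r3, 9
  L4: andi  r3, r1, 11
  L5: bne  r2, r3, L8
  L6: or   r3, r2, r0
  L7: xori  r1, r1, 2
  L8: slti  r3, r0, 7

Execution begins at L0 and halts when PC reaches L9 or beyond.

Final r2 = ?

[0] addi  r2, r0, 11  →  {r0:0, r1:12, r2:11, r3:7}
[1] ori   r3, r2, 12  →  {r0:0, r1:12, r2:11, r3:15}
[2] bne  r0, r3, L6  →  {r0:0, r1:12, r2:11, r3:15}  ⟨branch taken⟩
[3] slti  r2, r3, 9  →  {r0:0, r1:12, r2:0, r3:15}
[6] or   r3, r2, r0  →  {r0:0, r1:12, r2:0, r3:0}
[7] xori  r1, r1, 2  →  {r0:0, r1:14, r2:0, r3:0}
[8] slti  r3, r0, 7  →  {r0:0, r1:14, r2:0, r3:1}

0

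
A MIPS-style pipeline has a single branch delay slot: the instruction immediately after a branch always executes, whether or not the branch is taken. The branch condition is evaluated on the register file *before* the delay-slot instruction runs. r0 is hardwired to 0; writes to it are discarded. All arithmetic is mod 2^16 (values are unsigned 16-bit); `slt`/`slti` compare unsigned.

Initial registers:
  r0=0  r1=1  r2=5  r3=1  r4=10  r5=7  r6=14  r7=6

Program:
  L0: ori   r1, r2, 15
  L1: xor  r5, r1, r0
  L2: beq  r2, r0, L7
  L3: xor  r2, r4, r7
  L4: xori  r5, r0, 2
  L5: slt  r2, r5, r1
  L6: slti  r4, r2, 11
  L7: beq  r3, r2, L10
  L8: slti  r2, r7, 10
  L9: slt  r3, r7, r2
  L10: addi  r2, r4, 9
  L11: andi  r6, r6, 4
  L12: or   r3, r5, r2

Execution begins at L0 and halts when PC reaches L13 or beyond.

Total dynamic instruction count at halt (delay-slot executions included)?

[0] ori   r1, r2, 15  →  {r0:0, r1:15, r2:5, r3:1, r4:10, r5:7, r6:14, r7:6}
[1] xor  r5, r1, r0  →  {r0:0, r1:15, r2:5, r3:1, r4:10, r5:15, r6:14, r7:6}
[2] beq  r2, r0, L7  →  {r0:0, r1:15, r2:5, r3:1, r4:10, r5:15, r6:14, r7:6}  ⟨branch fallthrough⟩
[3] xor  r2, r4, r7  →  {r0:0, r1:15, r2:12, r3:1, r4:10, r5:15, r6:14, r7:6}
[4] xori  r5, r0, 2  →  {r0:0, r1:15, r2:12, r3:1, r4:10, r5:2, r6:14, r7:6}
[5] slt  r2, r5, r1  →  {r0:0, r1:15, r2:1, r3:1, r4:10, r5:2, r6:14, r7:6}
[6] slti  r4, r2, 11  →  {r0:0, r1:15, r2:1, r3:1, r4:1, r5:2, r6:14, r7:6}
[7] beq  r3, r2, L10  →  {r0:0, r1:15, r2:1, r3:1, r4:1, r5:2, r6:14, r7:6}  ⟨branch taken⟩
[8] slti  r2, r7, 10  →  {r0:0, r1:15, r2:1, r3:1, r4:1, r5:2, r6:14, r7:6}
[10] addi  r2, r4, 9  →  {r0:0, r1:15, r2:10, r3:1, r4:1, r5:2, r6:14, r7:6}
[11] andi  r6, r6, 4  →  {r0:0, r1:15, r2:10, r3:1, r4:1, r5:2, r6:4, r7:6}
[12] or   r3, r5, r2  →  {r0:0, r1:15, r2:10, r3:10, r4:1, r5:2, r6:4, r7:6}

12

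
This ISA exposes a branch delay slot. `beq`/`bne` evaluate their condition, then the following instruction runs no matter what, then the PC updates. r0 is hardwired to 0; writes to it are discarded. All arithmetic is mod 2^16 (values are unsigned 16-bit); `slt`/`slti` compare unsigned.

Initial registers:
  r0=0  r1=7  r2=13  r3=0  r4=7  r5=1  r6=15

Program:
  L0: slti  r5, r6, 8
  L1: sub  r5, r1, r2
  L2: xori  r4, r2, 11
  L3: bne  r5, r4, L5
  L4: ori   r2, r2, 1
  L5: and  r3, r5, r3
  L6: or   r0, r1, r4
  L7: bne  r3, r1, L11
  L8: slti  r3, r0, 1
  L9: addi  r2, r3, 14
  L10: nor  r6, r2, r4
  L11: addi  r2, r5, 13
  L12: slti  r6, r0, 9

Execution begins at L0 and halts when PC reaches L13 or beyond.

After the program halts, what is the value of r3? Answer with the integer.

[0] slti  r5, r6, 8  →  {r0:0, r1:7, r2:13, r3:0, r4:7, r5:0, r6:15}
[1] sub  r5, r1, r2  →  {r0:0, r1:7, r2:13, r3:0, r4:7, r5:65530, r6:15}
[2] xori  r4, r2, 11  →  {r0:0, r1:7, r2:13, r3:0, r4:6, r5:65530, r6:15}
[3] bne  r5, r4, L5  →  {r0:0, r1:7, r2:13, r3:0, r4:6, r5:65530, r6:15}  ⟨branch taken⟩
[4] ori   r2, r2, 1  →  {r0:0, r1:7, r2:13, r3:0, r4:6, r5:65530, r6:15}
[5] and  r3, r5, r3  →  {r0:0, r1:7, r2:13, r3:0, r4:6, r5:65530, r6:15}
[6] or   r0, r1, r4  →  {r0:0, r1:7, r2:13, r3:0, r4:6, r5:65530, r6:15}
[7] bne  r3, r1, L11  →  {r0:0, r1:7, r2:13, r3:0, r4:6, r5:65530, r6:15}  ⟨branch taken⟩
[8] slti  r3, r0, 1  →  {r0:0, r1:7, r2:13, r3:1, r4:6, r5:65530, r6:15}
[11] addi  r2, r5, 13  →  {r0:0, r1:7, r2:7, r3:1, r4:6, r5:65530, r6:15}
[12] slti  r6, r0, 9  →  {r0:0, r1:7, r2:7, r3:1, r4:6, r5:65530, r6:1}

1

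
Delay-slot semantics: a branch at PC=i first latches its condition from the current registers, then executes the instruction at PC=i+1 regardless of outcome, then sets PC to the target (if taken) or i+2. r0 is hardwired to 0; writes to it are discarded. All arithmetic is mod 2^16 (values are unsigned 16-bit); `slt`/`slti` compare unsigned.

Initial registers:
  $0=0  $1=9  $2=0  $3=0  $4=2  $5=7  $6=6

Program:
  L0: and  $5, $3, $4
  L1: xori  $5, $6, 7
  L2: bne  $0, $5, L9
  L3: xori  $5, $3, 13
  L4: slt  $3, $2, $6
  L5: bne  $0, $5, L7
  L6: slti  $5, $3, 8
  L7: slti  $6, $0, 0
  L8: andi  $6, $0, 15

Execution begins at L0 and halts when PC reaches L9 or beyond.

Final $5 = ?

PC=0  and  $5, $3, $4        | $0=0 $1=9 $2=0 $3=0 $4=2 $5=0 $6=6
PC=1  xori  $5, $6, 7        | $0=0 $1=9 $2=0 $3=0 $4=2 $5=1 $6=6
PC=2  bne  $0, $5, L9        | $0=0 $1=9 $2=0 $3=0 $4=2 $5=1 $6=6  [TAKEN]
PC=3  xori  $5, $3, 13       | $0=0 $1=9 $2=0 $3=0 $4=2 $5=13 $6=6

13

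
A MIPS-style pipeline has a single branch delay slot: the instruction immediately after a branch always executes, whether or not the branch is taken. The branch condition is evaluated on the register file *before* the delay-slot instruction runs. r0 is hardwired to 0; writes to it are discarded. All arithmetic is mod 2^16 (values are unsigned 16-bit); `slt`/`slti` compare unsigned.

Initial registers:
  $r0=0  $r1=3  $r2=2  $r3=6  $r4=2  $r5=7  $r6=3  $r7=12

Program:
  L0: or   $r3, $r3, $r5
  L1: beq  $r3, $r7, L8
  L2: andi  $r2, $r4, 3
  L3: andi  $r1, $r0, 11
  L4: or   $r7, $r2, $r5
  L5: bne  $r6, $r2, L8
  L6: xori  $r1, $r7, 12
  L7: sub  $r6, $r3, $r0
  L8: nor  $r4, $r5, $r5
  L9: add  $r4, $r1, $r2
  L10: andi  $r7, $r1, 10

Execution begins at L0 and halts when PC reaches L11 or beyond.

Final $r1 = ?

  step pc=0: or   $r3, $r3, $r5  regs=(0,3,2,7,2,7,3,12)
  step pc=1: beq  $r3, $r7, L8  cond=F  regs=(0,3,2,7,2,7,3,12)
  step pc=2: andi  $r2, $r4, 3  regs=(0,3,2,7,2,7,3,12)
  step pc=3: andi  $r1, $r0, 11  regs=(0,0,2,7,2,7,3,12)
  step pc=4: or   $r7, $r2, $r5  regs=(0,0,2,7,2,7,3,7)
  step pc=5: bne  $r6, $r2, L8  cond=T  regs=(0,0,2,7,2,7,3,7)
  step pc=6: xori  $r1, $r7, 12  regs=(0,11,2,7,2,7,3,7)
  step pc=8: nor  $r4, $r5, $r5  regs=(0,11,2,7,65528,7,3,7)
  step pc=9: add  $r4, $r1, $r2  regs=(0,11,2,7,13,7,3,7)
  step pc=10: andi  $r7, $r1, 10  regs=(0,11,2,7,13,7,3,10)

11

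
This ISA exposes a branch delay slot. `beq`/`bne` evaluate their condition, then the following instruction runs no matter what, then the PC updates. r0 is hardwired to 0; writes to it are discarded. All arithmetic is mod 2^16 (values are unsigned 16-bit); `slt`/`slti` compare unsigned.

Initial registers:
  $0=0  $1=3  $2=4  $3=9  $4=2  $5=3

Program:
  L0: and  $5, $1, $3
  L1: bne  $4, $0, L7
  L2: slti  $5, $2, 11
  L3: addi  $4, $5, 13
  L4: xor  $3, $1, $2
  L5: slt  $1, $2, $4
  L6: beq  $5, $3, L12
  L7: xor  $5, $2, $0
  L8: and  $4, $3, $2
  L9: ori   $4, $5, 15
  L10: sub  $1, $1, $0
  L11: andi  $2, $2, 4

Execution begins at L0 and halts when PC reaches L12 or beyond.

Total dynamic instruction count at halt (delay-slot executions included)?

8

[0] and  $5, $1, $3  →  {$0:0, $1:3, $2:4, $3:9, $4:2, $5:1}
[1] bne  $4, $0, L7  →  {$0:0, $1:3, $2:4, $3:9, $4:2, $5:1}  ⟨branch taken⟩
[2] slti  $5, $2, 11  →  {$0:0, $1:3, $2:4, $3:9, $4:2, $5:1}
[7] xor  $5, $2, $0  →  {$0:0, $1:3, $2:4, $3:9, $4:2, $5:4}
[8] and  $4, $3, $2  →  {$0:0, $1:3, $2:4, $3:9, $4:0, $5:4}
[9] ori   $4, $5, 15  →  {$0:0, $1:3, $2:4, $3:9, $4:15, $5:4}
[10] sub  $1, $1, $0  →  {$0:0, $1:3, $2:4, $3:9, $4:15, $5:4}
[11] andi  $2, $2, 4  →  {$0:0, $1:3, $2:4, $3:9, $4:15, $5:4}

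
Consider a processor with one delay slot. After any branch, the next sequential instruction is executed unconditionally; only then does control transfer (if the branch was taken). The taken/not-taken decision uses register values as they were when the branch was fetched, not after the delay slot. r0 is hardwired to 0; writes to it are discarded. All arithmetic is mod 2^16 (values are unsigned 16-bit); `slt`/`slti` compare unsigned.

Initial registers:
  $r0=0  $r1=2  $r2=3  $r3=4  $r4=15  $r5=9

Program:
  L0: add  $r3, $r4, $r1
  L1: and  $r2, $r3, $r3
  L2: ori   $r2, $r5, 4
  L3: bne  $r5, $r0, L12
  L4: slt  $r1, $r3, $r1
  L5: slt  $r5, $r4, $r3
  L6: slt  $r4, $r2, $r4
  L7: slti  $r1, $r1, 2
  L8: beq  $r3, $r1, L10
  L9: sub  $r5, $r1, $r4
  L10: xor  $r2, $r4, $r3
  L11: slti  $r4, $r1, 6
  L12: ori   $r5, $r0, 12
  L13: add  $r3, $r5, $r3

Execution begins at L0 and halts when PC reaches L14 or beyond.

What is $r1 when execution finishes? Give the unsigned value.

[0] add  $r3, $r4, $r1  →  {$r0:0, $r1:2, $r2:3, $r3:17, $r4:15, $r5:9}
[1] and  $r2, $r3, $r3  →  {$r0:0, $r1:2, $r2:17, $r3:17, $r4:15, $r5:9}
[2] ori   $r2, $r5, 4  →  {$r0:0, $r1:2, $r2:13, $r3:17, $r4:15, $r5:9}
[3] bne  $r5, $r0, L12  →  {$r0:0, $r1:2, $r2:13, $r3:17, $r4:15, $r5:9}  ⟨branch taken⟩
[4] slt  $r1, $r3, $r1  →  {$r0:0, $r1:0, $r2:13, $r3:17, $r4:15, $r5:9}
[12] ori   $r5, $r0, 12  →  {$r0:0, $r1:0, $r2:13, $r3:17, $r4:15, $r5:12}
[13] add  $r3, $r5, $r3  →  {$r0:0, $r1:0, $r2:13, $r3:29, $r4:15, $r5:12}

0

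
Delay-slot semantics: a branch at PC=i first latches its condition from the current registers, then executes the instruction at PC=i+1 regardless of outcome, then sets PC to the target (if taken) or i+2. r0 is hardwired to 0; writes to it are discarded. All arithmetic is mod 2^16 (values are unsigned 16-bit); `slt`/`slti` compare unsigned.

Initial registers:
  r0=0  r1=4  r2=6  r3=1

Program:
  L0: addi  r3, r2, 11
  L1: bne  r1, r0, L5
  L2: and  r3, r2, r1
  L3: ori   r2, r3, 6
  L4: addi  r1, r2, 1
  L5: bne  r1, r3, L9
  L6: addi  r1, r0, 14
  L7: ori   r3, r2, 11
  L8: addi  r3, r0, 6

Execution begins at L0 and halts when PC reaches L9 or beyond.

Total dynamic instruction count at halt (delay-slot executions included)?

7

PC=0  addi  r3, r2, 11       | r0=0 r1=4 r2=6 r3=17
PC=1  bne  r1, r0, L5        | r0=0 r1=4 r2=6 r3=17  [TAKEN]
PC=2  and  r3, r2, r1        | r0=0 r1=4 r2=6 r3=4
PC=5  bne  r1, r3, L9        | r0=0 r1=4 r2=6 r3=4  [not taken]
PC=6  addi  r1, r0, 14       | r0=0 r1=14 r2=6 r3=4
PC=7  ori   r3, r2, 11       | r0=0 r1=14 r2=6 r3=15
PC=8  addi  r3, r0, 6        | r0=0 r1=14 r2=6 r3=6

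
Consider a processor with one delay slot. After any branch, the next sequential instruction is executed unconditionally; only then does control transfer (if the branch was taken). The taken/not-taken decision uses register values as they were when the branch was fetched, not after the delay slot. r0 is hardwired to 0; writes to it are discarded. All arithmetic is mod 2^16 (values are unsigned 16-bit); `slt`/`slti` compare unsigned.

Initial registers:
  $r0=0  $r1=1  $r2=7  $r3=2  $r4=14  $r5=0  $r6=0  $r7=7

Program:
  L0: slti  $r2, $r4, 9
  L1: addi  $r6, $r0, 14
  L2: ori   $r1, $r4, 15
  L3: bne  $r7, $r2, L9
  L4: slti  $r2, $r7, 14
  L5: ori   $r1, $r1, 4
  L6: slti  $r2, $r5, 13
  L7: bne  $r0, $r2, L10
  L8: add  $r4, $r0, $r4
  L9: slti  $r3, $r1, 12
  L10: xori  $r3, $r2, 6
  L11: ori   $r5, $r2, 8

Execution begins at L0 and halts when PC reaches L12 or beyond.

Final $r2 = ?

1

PC=0  slti  $r2, $r4, 9      | $r0=0 $r1=1 $r2=0 $r3=2 $r4=14 $r5=0 $r6=0 $r7=7
PC=1  addi  $r6, $r0, 14     | $r0=0 $r1=1 $r2=0 $r3=2 $r4=14 $r5=0 $r6=14 $r7=7
PC=2  ori   $r1, $r4, 15     | $r0=0 $r1=15 $r2=0 $r3=2 $r4=14 $r5=0 $r6=14 $r7=7
PC=3  bne  $r7, $r2, L9      | $r0=0 $r1=15 $r2=0 $r3=2 $r4=14 $r5=0 $r6=14 $r7=7  [TAKEN]
PC=4  slti  $r2, $r7, 14     | $r0=0 $r1=15 $r2=1 $r3=2 $r4=14 $r5=0 $r6=14 $r7=7
PC=9  slti  $r3, $r1, 12     | $r0=0 $r1=15 $r2=1 $r3=0 $r4=14 $r5=0 $r6=14 $r7=7
PC=10 xori  $r3, $r2, 6      | $r0=0 $r1=15 $r2=1 $r3=7 $r4=14 $r5=0 $r6=14 $r7=7
PC=11 ori   $r5, $r2, 8      | $r0=0 $r1=15 $r2=1 $r3=7 $r4=14 $r5=9 $r6=14 $r7=7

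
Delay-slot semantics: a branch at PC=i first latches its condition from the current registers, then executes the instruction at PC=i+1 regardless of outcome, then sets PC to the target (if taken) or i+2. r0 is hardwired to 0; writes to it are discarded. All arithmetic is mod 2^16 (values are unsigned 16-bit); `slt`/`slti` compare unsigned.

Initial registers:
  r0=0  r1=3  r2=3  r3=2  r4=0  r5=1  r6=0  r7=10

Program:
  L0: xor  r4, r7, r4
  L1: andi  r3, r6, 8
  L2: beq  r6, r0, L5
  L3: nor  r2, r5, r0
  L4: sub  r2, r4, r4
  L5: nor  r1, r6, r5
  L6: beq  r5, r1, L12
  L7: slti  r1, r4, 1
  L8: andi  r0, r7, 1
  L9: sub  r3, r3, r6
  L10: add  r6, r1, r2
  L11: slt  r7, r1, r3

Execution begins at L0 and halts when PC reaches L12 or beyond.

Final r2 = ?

65534

#0 xor  r4, r7, r4 ; 0/3/3/2/10/1/0/10
#1 andi  r3, r6, 8 ; 0/3/3/0/10/1/0/10
#2 beq  r6, r0, L5 ; 0/3/3/0/10/1/0/10 ; →target
#3 nor  r2, r5, r0 ; 0/3/65534/0/10/1/0/10
#5 nor  r1, r6, r5 ; 0/65534/65534/0/10/1/0/10
#6 beq  r5, r1, L12 ; 0/65534/65534/0/10/1/0/10 ; →fallthru
#7 slti  r1, r4, 1 ; 0/0/65534/0/10/1/0/10
#8 andi  r0, r7, 1 ; 0/0/65534/0/10/1/0/10
#9 sub  r3, r3, r6 ; 0/0/65534/0/10/1/0/10
#10 add  r6, r1, r2 ; 0/0/65534/0/10/1/65534/10
#11 slt  r7, r1, r3 ; 0/0/65534/0/10/1/65534/0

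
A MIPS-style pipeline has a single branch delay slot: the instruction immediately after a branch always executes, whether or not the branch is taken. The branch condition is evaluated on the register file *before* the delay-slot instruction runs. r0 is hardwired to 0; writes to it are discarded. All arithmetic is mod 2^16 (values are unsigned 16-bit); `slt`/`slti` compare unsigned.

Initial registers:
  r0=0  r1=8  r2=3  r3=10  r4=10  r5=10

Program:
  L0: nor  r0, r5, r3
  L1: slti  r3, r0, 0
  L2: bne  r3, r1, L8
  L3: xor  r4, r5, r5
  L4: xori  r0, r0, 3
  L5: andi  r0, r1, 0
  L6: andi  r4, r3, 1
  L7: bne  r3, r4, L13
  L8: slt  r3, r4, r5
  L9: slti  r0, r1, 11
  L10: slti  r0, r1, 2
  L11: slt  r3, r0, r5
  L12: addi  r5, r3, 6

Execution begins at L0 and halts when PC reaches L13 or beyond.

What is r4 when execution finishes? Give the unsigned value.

0

  step pc=0: nor  r0, r5, r3  regs=(0,8,3,10,10,10)
  step pc=1: slti  r3, r0, 0  regs=(0,8,3,0,10,10)
  step pc=2: bne  r3, r1, L8  cond=T  regs=(0,8,3,0,10,10)
  step pc=3: xor  r4, r5, r5  regs=(0,8,3,0,0,10)
  step pc=8: slt  r3, r4, r5  regs=(0,8,3,1,0,10)
  step pc=9: slti  r0, r1, 11  regs=(0,8,3,1,0,10)
  step pc=10: slti  r0, r1, 2  regs=(0,8,3,1,0,10)
  step pc=11: slt  r3, r0, r5  regs=(0,8,3,1,0,10)
  step pc=12: addi  r5, r3, 6  regs=(0,8,3,1,0,7)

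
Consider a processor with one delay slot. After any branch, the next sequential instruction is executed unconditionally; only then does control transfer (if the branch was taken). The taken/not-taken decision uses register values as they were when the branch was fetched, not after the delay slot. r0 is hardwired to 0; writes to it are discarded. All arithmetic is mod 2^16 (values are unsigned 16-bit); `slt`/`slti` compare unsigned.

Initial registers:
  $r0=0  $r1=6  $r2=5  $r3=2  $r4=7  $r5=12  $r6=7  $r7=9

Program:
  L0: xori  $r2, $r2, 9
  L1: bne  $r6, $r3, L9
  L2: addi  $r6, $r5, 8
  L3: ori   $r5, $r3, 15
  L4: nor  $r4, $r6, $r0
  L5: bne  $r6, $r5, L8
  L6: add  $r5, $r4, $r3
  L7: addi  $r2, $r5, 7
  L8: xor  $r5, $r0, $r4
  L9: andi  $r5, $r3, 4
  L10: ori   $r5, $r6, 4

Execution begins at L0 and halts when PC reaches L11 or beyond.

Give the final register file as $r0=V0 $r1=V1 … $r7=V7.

$r0=0 $r1=6 $r2=12 $r3=2 $r4=7 $r5=20 $r6=20 $r7=9

[0] xori  $r2, $r2, 9  →  {$r0:0, $r1:6, $r2:12, $r3:2, $r4:7, $r5:12, $r6:7, $r7:9}
[1] bne  $r6, $r3, L9  →  {$r0:0, $r1:6, $r2:12, $r3:2, $r4:7, $r5:12, $r6:7, $r7:9}  ⟨branch taken⟩
[2] addi  $r6, $r5, 8  →  {$r0:0, $r1:6, $r2:12, $r3:2, $r4:7, $r5:12, $r6:20, $r7:9}
[9] andi  $r5, $r3, 4  →  {$r0:0, $r1:6, $r2:12, $r3:2, $r4:7, $r5:0, $r6:20, $r7:9}
[10] ori   $r5, $r6, 4  →  {$r0:0, $r1:6, $r2:12, $r3:2, $r4:7, $r5:20, $r6:20, $r7:9}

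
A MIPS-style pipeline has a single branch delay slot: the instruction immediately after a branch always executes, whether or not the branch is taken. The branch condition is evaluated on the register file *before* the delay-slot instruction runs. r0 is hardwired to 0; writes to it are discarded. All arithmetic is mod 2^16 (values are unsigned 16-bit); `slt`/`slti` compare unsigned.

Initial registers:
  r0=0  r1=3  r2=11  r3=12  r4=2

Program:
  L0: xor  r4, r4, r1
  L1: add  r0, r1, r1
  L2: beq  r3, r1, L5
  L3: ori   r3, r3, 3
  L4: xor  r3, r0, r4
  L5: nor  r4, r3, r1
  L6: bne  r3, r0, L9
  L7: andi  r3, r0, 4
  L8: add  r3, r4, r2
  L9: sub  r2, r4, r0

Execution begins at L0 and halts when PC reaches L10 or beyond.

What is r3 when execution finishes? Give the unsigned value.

0

#0 xor  r4, r4, r1 ; 0/3/11/12/1
#1 add  r0, r1, r1 ; 0/3/11/12/1
#2 beq  r3, r1, L5 ; 0/3/11/12/1 ; →fallthru
#3 ori   r3, r3, 3 ; 0/3/11/15/1
#4 xor  r3, r0, r4 ; 0/3/11/1/1
#5 nor  r4, r3, r1 ; 0/3/11/1/65532
#6 bne  r3, r0, L9 ; 0/3/11/1/65532 ; →target
#7 andi  r3, r0, 4 ; 0/3/11/0/65532
#9 sub  r2, r4, r0 ; 0/3/65532/0/65532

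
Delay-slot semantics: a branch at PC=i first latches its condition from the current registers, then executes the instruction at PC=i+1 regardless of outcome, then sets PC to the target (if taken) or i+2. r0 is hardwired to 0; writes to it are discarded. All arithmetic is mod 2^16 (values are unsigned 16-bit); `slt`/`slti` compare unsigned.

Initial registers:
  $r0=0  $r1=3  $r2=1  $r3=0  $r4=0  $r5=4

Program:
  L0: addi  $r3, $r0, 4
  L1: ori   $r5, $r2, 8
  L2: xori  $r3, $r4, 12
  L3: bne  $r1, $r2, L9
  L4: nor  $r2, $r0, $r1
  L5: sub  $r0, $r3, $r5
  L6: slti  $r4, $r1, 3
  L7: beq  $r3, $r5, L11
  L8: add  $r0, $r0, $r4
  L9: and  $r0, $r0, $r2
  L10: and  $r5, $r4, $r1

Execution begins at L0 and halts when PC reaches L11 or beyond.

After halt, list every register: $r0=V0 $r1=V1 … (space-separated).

$r0=0 $r1=3 $r2=65532 $r3=12 $r4=0 $r5=0

PC=0  addi  $r3, $r0, 4      | $r0=0 $r1=3 $r2=1 $r3=4 $r4=0 $r5=4
PC=1  ori   $r5, $r2, 8      | $r0=0 $r1=3 $r2=1 $r3=4 $r4=0 $r5=9
PC=2  xori  $r3, $r4, 12     | $r0=0 $r1=3 $r2=1 $r3=12 $r4=0 $r5=9
PC=3  bne  $r1, $r2, L9      | $r0=0 $r1=3 $r2=1 $r3=12 $r4=0 $r5=9  [TAKEN]
PC=4  nor  $r2, $r0, $r1     | $r0=0 $r1=3 $r2=65532 $r3=12 $r4=0 $r5=9
PC=9  and  $r0, $r0, $r2     | $r0=0 $r1=3 $r2=65532 $r3=12 $r4=0 $r5=9
PC=10 and  $r5, $r4, $r1     | $r0=0 $r1=3 $r2=65532 $r3=12 $r4=0 $r5=0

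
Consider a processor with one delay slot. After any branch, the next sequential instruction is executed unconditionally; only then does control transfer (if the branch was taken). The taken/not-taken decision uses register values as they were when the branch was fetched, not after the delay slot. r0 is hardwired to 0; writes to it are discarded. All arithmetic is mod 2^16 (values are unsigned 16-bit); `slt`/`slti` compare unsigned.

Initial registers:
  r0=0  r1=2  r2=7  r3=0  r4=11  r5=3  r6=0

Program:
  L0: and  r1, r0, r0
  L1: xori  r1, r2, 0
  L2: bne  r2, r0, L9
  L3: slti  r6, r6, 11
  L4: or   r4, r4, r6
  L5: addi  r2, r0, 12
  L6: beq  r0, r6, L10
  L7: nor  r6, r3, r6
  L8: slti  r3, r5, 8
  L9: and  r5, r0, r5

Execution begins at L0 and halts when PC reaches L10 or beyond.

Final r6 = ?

1

  step pc=0: and  r1, r0, r0  regs=(0,0,7,0,11,3,0)
  step pc=1: xori  r1, r2, 0  regs=(0,7,7,0,11,3,0)
  step pc=2: bne  r2, r0, L9  cond=T  regs=(0,7,7,0,11,3,0)
  step pc=3: slti  r6, r6, 11  regs=(0,7,7,0,11,3,1)
  step pc=9: and  r5, r0, r5  regs=(0,7,7,0,11,0,1)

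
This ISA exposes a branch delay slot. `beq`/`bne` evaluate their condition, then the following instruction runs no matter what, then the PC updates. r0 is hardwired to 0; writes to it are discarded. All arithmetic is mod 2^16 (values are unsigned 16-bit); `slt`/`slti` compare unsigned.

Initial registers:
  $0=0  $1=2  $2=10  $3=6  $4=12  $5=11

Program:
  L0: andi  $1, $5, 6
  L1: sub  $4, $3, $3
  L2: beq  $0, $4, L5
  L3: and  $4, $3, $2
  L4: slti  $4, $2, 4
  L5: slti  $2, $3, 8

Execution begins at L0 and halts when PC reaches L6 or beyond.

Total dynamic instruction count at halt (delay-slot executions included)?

#0 andi  $1, $5, 6 ; 0/2/10/6/12/11
#1 sub  $4, $3, $3 ; 0/2/10/6/0/11
#2 beq  $0, $4, L5 ; 0/2/10/6/0/11 ; →target
#3 and  $4, $3, $2 ; 0/2/10/6/2/11
#5 slti  $2, $3, 8 ; 0/2/1/6/2/11

5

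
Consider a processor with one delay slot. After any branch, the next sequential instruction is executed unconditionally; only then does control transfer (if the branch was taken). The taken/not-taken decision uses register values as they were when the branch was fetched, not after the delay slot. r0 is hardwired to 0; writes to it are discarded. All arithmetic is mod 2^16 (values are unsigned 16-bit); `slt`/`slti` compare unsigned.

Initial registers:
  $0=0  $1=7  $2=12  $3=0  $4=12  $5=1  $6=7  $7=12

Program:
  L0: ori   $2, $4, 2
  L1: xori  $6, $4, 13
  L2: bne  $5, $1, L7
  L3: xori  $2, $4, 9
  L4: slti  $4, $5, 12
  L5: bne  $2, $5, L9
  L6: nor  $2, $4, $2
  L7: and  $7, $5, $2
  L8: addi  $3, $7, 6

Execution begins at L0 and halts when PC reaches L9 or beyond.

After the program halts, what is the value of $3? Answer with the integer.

[0] ori   $2, $4, 2  →  {$0:0, $1:7, $2:14, $3:0, $4:12, $5:1, $6:7, $7:12}
[1] xori  $6, $4, 13  →  {$0:0, $1:7, $2:14, $3:0, $4:12, $5:1, $6:1, $7:12}
[2] bne  $5, $1, L7  →  {$0:0, $1:7, $2:14, $3:0, $4:12, $5:1, $6:1, $7:12}  ⟨branch taken⟩
[3] xori  $2, $4, 9  →  {$0:0, $1:7, $2:5, $3:0, $4:12, $5:1, $6:1, $7:12}
[7] and  $7, $5, $2  →  {$0:0, $1:7, $2:5, $3:0, $4:12, $5:1, $6:1, $7:1}
[8] addi  $3, $7, 6  →  {$0:0, $1:7, $2:5, $3:7, $4:12, $5:1, $6:1, $7:1}

7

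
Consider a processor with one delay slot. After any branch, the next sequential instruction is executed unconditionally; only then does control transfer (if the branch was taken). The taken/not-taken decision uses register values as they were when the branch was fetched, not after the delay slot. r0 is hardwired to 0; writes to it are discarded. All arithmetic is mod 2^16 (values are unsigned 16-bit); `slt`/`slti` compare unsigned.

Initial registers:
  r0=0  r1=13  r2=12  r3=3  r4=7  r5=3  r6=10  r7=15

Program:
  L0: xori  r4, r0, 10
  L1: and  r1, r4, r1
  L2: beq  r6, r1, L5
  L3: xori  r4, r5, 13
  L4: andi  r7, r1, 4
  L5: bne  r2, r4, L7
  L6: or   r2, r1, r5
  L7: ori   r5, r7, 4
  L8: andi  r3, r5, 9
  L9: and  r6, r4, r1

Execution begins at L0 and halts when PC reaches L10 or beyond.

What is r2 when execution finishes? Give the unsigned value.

[0] xori  r4, r0, 10  →  {r0:0, r1:13, r2:12, r3:3, r4:10, r5:3, r6:10, r7:15}
[1] and  r1, r4, r1  →  {r0:0, r1:8, r2:12, r3:3, r4:10, r5:3, r6:10, r7:15}
[2] beq  r6, r1, L5  →  {r0:0, r1:8, r2:12, r3:3, r4:10, r5:3, r6:10, r7:15}  ⟨branch fallthrough⟩
[3] xori  r4, r5, 13  →  {r0:0, r1:8, r2:12, r3:3, r4:14, r5:3, r6:10, r7:15}
[4] andi  r7, r1, 4  →  {r0:0, r1:8, r2:12, r3:3, r4:14, r5:3, r6:10, r7:0}
[5] bne  r2, r4, L7  →  {r0:0, r1:8, r2:12, r3:3, r4:14, r5:3, r6:10, r7:0}  ⟨branch taken⟩
[6] or   r2, r1, r5  →  {r0:0, r1:8, r2:11, r3:3, r4:14, r5:3, r6:10, r7:0}
[7] ori   r5, r7, 4  →  {r0:0, r1:8, r2:11, r3:3, r4:14, r5:4, r6:10, r7:0}
[8] andi  r3, r5, 9  →  {r0:0, r1:8, r2:11, r3:0, r4:14, r5:4, r6:10, r7:0}
[9] and  r6, r4, r1  →  {r0:0, r1:8, r2:11, r3:0, r4:14, r5:4, r6:8, r7:0}

11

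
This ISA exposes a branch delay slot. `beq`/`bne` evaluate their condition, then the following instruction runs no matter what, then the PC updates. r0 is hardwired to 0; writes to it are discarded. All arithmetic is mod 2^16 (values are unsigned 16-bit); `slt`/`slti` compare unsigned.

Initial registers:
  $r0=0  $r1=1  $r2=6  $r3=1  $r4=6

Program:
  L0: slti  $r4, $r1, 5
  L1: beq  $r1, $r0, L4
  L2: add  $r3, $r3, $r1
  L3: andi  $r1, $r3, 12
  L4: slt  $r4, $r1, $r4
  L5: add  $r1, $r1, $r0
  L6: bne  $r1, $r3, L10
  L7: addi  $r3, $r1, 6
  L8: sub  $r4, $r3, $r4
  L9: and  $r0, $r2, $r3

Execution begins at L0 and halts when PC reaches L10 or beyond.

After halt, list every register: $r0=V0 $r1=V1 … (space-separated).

$r0=0 $r1=0 $r2=6 $r3=6 $r4=1

#0 slti  $r4, $r1, 5 ; 0/1/6/1/1
#1 beq  $r1, $r0, L4 ; 0/1/6/1/1 ; →fallthru
#2 add  $r3, $r3, $r1 ; 0/1/6/2/1
#3 andi  $r1, $r3, 12 ; 0/0/6/2/1
#4 slt  $r4, $r1, $r4 ; 0/0/6/2/1
#5 add  $r1, $r1, $r0 ; 0/0/6/2/1
#6 bne  $r1, $r3, L10 ; 0/0/6/2/1 ; →target
#7 addi  $r3, $r1, 6 ; 0/0/6/6/1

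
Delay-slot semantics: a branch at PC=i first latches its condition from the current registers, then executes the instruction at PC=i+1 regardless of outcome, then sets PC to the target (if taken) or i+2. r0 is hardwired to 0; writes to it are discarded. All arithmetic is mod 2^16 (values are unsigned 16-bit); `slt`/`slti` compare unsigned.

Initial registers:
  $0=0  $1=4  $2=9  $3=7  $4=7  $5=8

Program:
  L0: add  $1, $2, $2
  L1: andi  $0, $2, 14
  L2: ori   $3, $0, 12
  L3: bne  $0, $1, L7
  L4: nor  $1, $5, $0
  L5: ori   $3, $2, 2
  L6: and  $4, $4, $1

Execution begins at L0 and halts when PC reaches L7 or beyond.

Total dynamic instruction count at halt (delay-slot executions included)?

5

PC=0  add  $1, $2, $2        | $0=0 $1=18 $2=9 $3=7 $4=7 $5=8
PC=1  andi  $0, $2, 14       | $0=0 $1=18 $2=9 $3=7 $4=7 $5=8
PC=2  ori   $3, $0, 12       | $0=0 $1=18 $2=9 $3=12 $4=7 $5=8
PC=3  bne  $0, $1, L7        | $0=0 $1=18 $2=9 $3=12 $4=7 $5=8  [TAKEN]
PC=4  nor  $1, $5, $0        | $0=0 $1=65527 $2=9 $3=12 $4=7 $5=8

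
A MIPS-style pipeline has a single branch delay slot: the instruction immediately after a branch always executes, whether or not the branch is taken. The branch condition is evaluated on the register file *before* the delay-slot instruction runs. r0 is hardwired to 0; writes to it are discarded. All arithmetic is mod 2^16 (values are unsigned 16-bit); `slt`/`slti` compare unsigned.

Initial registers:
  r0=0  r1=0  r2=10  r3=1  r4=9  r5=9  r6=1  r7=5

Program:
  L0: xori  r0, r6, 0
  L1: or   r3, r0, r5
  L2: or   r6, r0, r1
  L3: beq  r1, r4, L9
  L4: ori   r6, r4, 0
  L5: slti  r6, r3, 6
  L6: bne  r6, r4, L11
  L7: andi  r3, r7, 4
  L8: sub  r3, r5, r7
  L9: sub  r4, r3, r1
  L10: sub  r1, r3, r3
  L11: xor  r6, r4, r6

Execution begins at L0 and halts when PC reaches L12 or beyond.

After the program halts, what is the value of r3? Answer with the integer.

  step pc=0: xori  r0, r6, 0  regs=(0,0,10,1,9,9,1,5)
  step pc=1: or   r3, r0, r5  regs=(0,0,10,9,9,9,1,5)
  step pc=2: or   r6, r0, r1  regs=(0,0,10,9,9,9,0,5)
  step pc=3: beq  r1, r4, L9  cond=F  regs=(0,0,10,9,9,9,0,5)
  step pc=4: ori   r6, r4, 0  regs=(0,0,10,9,9,9,9,5)
  step pc=5: slti  r6, r3, 6  regs=(0,0,10,9,9,9,0,5)
  step pc=6: bne  r6, r4, L11  cond=T  regs=(0,0,10,9,9,9,0,5)
  step pc=7: andi  r3, r7, 4  regs=(0,0,10,4,9,9,0,5)
  step pc=11: xor  r6, r4, r6  regs=(0,0,10,4,9,9,9,5)

4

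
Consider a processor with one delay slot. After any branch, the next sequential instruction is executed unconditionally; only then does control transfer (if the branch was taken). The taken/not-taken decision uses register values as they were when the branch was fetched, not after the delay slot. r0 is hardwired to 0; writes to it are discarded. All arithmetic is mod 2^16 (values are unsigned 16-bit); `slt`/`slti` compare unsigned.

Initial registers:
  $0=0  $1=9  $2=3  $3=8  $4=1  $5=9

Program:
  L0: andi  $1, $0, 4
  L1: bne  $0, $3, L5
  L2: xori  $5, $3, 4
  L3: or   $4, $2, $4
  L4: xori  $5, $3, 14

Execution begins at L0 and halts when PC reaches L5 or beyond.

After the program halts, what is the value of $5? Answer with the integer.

12

  step pc=0: andi  $1, $0, 4  regs=(0,0,3,8,1,9)
  step pc=1: bne  $0, $3, L5  cond=T  regs=(0,0,3,8,1,9)
  step pc=2: xori  $5, $3, 4  regs=(0,0,3,8,1,12)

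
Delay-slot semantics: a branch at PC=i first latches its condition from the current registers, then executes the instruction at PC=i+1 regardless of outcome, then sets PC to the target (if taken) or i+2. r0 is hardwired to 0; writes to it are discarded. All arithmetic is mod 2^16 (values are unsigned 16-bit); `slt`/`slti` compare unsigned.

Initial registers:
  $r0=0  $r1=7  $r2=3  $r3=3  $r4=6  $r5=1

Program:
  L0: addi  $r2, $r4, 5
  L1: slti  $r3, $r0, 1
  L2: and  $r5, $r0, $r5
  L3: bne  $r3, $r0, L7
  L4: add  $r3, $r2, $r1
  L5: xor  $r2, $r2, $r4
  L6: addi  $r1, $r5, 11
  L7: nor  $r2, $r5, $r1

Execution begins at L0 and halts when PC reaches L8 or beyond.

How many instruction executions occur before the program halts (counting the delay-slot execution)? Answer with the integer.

#0 addi  $r2, $r4, 5 ; 0/7/11/3/6/1
#1 slti  $r3, $r0, 1 ; 0/7/11/1/6/1
#2 and  $r5, $r0, $r5 ; 0/7/11/1/6/0
#3 bne  $r3, $r0, L7 ; 0/7/11/1/6/0 ; →target
#4 add  $r3, $r2, $r1 ; 0/7/11/18/6/0
#7 nor  $r2, $r5, $r1 ; 0/7/65528/18/6/0

6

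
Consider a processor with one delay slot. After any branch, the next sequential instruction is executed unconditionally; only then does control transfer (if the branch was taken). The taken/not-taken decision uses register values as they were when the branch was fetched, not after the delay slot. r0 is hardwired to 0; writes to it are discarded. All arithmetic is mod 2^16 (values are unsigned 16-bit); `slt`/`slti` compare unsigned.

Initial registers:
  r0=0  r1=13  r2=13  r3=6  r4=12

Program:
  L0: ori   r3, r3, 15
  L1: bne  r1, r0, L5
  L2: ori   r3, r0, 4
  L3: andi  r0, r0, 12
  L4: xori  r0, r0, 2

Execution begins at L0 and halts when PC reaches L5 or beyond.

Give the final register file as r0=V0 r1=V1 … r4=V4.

[0] ori   r3, r3, 15  →  {r0:0, r1:13, r2:13, r3:15, r4:12}
[1] bne  r1, r0, L5  →  {r0:0, r1:13, r2:13, r3:15, r4:12}  ⟨branch taken⟩
[2] ori   r3, r0, 4  →  {r0:0, r1:13, r2:13, r3:4, r4:12}

r0=0 r1=13 r2=13 r3=4 r4=12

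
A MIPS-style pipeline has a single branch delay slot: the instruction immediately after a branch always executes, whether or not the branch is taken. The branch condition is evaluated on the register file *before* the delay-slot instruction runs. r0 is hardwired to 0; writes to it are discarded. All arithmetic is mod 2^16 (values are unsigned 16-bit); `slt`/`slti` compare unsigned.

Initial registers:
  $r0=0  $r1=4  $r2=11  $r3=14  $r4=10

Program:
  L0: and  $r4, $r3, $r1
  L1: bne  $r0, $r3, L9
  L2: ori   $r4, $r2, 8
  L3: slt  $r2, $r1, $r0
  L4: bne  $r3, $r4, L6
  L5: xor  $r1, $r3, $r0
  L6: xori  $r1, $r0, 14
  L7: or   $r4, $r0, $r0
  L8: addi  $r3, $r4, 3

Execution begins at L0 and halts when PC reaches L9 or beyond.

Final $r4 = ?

11

[0] and  $r4, $r3, $r1  →  {$r0:0, $r1:4, $r2:11, $r3:14, $r4:4}
[1] bne  $r0, $r3, L9  →  {$r0:0, $r1:4, $r2:11, $r3:14, $r4:4}  ⟨branch taken⟩
[2] ori   $r4, $r2, 8  →  {$r0:0, $r1:4, $r2:11, $r3:14, $r4:11}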